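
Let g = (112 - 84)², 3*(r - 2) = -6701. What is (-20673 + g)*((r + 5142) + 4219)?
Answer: -425385932/3 ≈ -1.4180e+8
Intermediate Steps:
r = -6695/3 (r = 2 + (⅓)*(-6701) = 2 - 6701/3 = -6695/3 ≈ -2231.7)
g = 784 (g = 28² = 784)
(-20673 + g)*((r + 5142) + 4219) = (-20673 + 784)*((-6695/3 + 5142) + 4219) = -19889*(8731/3 + 4219) = -19889*21388/3 = -425385932/3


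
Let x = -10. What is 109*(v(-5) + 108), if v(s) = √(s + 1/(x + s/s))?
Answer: 11772 + 109*I*√46/3 ≈ 11772.0 + 246.42*I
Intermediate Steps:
v(s) = √(-⅑ + s) (v(s) = √(s + 1/(-10 + s/s)) = √(s + 1/(-10 + 1)) = √(s + 1/(-9)) = √(s - ⅑) = √(-⅑ + s))
109*(v(-5) + 108) = 109*(√(-1 + 9*(-5))/3 + 108) = 109*(√(-1 - 45)/3 + 108) = 109*(√(-46)/3 + 108) = 109*((I*√46)/3 + 108) = 109*(I*√46/3 + 108) = 109*(108 + I*√46/3) = 11772 + 109*I*√46/3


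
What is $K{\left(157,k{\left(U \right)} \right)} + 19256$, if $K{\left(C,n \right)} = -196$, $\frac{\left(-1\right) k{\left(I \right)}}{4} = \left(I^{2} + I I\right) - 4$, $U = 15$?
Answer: $19060$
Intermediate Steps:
$k{\left(I \right)} = 16 - 8 I^{2}$ ($k{\left(I \right)} = - 4 \left(\left(I^{2} + I I\right) - 4\right) = - 4 \left(\left(I^{2} + I^{2}\right) - 4\right) = - 4 \left(2 I^{2} - 4\right) = - 4 \left(-4 + 2 I^{2}\right) = 16 - 8 I^{2}$)
$K{\left(157,k{\left(U \right)} \right)} + 19256 = -196 + 19256 = 19060$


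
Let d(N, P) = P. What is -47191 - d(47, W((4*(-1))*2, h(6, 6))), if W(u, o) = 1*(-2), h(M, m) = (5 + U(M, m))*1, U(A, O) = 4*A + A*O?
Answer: -47189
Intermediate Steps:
h(M, m) = 5 + M*(4 + m) (h(M, m) = (5 + M*(4 + m))*1 = 5 + M*(4 + m))
W(u, o) = -2
-47191 - d(47, W((4*(-1))*2, h(6, 6))) = -47191 - 1*(-2) = -47191 + 2 = -47189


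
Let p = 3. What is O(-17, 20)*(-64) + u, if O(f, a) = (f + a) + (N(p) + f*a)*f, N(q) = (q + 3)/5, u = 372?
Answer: -1842172/5 ≈ -3.6843e+5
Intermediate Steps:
N(q) = ⅗ + q/5 (N(q) = (3 + q)*(⅕) = ⅗ + q/5)
O(f, a) = a + f + f*(6/5 + a*f) (O(f, a) = (f + a) + ((⅗ + (⅕)*3) + f*a)*f = (a + f) + ((⅗ + ⅗) + a*f)*f = (a + f) + (6/5 + a*f)*f = (a + f) + f*(6/5 + a*f) = a + f + f*(6/5 + a*f))
O(-17, 20)*(-64) + u = (20 + (11/5)*(-17) + 20*(-17)²)*(-64) + 372 = (20 - 187/5 + 20*289)*(-64) + 372 = (20 - 187/5 + 5780)*(-64) + 372 = (28813/5)*(-64) + 372 = -1844032/5 + 372 = -1842172/5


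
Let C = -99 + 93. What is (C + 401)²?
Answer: 156025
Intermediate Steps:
C = -6
(C + 401)² = (-6 + 401)² = 395² = 156025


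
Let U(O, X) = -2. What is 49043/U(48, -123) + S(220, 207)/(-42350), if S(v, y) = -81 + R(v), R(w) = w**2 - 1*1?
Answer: -1038533843/42350 ≈ -24523.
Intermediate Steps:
R(w) = -1 + w**2 (R(w) = w**2 - 1 = -1 + w**2)
S(v, y) = -82 + v**2 (S(v, y) = -81 + (-1 + v**2) = -82 + v**2)
49043/U(48, -123) + S(220, 207)/(-42350) = 49043/(-2) + (-82 + 220**2)/(-42350) = 49043*(-1/2) + (-82 + 48400)*(-1/42350) = -49043/2 + 48318*(-1/42350) = -49043/2 - 24159/21175 = -1038533843/42350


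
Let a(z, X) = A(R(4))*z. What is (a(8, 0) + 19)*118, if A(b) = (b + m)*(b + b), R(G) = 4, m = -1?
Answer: 24898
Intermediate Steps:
A(b) = 2*b*(-1 + b) (A(b) = (b - 1)*(b + b) = (-1 + b)*(2*b) = 2*b*(-1 + b))
a(z, X) = 24*z (a(z, X) = (2*4*(-1 + 4))*z = (2*4*3)*z = 24*z)
(a(8, 0) + 19)*118 = (24*8 + 19)*118 = (192 + 19)*118 = 211*118 = 24898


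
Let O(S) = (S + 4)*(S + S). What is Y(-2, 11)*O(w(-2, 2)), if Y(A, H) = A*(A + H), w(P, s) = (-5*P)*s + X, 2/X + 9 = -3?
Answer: -17017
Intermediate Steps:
X = -⅙ (X = 2/(-9 - 3) = 2/(-12) = 2*(-1/12) = -⅙ ≈ -0.16667)
w(P, s) = -⅙ - 5*P*s (w(P, s) = (-5*P)*s - ⅙ = -5*P*s - ⅙ = -⅙ - 5*P*s)
O(S) = 2*S*(4 + S) (O(S) = (4 + S)*(2*S) = 2*S*(4 + S))
Y(-2, 11)*O(w(-2, 2)) = (-2*(-2 + 11))*(2*(-⅙ - 5*(-2)*2)*(4 + (-⅙ - 5*(-2)*2))) = (-2*9)*(2*(-⅙ + 20)*(4 + (-⅙ + 20))) = -36*119*(4 + 119/6)/6 = -36*119*143/(6*6) = -18*17017/18 = -17017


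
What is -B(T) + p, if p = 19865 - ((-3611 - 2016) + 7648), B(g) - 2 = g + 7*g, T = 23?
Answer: 17658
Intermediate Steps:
B(g) = 2 + 8*g (B(g) = 2 + (g + 7*g) = 2 + 8*g)
p = 17844 (p = 19865 - (-5627 + 7648) = 19865 - 1*2021 = 19865 - 2021 = 17844)
-B(T) + p = -(2 + 8*23) + 17844 = -(2 + 184) + 17844 = -1*186 + 17844 = -186 + 17844 = 17658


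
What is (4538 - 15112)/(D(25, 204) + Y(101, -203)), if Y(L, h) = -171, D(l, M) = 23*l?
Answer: -5287/202 ≈ -26.173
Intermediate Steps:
(4538 - 15112)/(D(25, 204) + Y(101, -203)) = (4538 - 15112)/(23*25 - 171) = -10574/(575 - 171) = -10574/404 = -10574*1/404 = -5287/202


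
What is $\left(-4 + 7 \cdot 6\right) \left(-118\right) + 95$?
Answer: $-4389$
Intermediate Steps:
$\left(-4 + 7 \cdot 6\right) \left(-118\right) + 95 = \left(-4 + 42\right) \left(-118\right) + 95 = 38 \left(-118\right) + 95 = -4484 + 95 = -4389$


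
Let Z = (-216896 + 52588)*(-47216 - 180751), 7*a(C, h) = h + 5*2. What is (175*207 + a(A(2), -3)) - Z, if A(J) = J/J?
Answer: -37456765610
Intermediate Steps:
A(J) = 1
a(C, h) = 10/7 + h/7 (a(C, h) = (h + 5*2)/7 = (h + 10)/7 = (10 + h)/7 = 10/7 + h/7)
Z = 37456801836 (Z = -164308*(-227967) = 37456801836)
(175*207 + a(A(2), -3)) - Z = (175*207 + (10/7 + (⅐)*(-3))) - 1*37456801836 = (36225 + (10/7 - 3/7)) - 37456801836 = (36225 + 1) - 37456801836 = 36226 - 37456801836 = -37456765610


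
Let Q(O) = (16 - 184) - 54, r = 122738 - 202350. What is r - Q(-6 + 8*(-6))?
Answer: -79390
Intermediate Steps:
r = -79612
Q(O) = -222 (Q(O) = -168 - 54 = -222)
r - Q(-6 + 8*(-6)) = -79612 - 1*(-222) = -79612 + 222 = -79390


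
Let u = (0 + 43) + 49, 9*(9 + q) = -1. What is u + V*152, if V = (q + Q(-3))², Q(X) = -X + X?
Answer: 1029500/81 ≈ 12710.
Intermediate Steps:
Q(X) = 0
q = -82/9 (q = -9 + (⅑)*(-1) = -9 - ⅑ = -82/9 ≈ -9.1111)
V = 6724/81 (V = (-82/9 + 0)² = (-82/9)² = 6724/81 ≈ 83.012)
u = 92 (u = 43 + 49 = 92)
u + V*152 = 92 + (6724/81)*152 = 92 + 1022048/81 = 1029500/81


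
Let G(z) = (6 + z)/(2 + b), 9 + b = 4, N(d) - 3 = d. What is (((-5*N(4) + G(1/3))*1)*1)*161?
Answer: -53774/9 ≈ -5974.9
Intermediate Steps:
N(d) = 3 + d
b = -5 (b = -9 + 4 = -5)
G(z) = -2 - z/3 (G(z) = (6 + z)/(2 - 5) = (6 + z)/(-3) = (6 + z)*(-⅓) = -2 - z/3)
(((-5*N(4) + G(1/3))*1)*1)*161 = (((-5*(3 + 4) + (-2 - ⅓/3))*1)*1)*161 = (((-5*7 + (-2 - ⅓*⅓))*1)*1)*161 = (((-35 + (-2 - ⅑))*1)*1)*161 = (((-35 - 19/9)*1)*1)*161 = (-334/9*1*1)*161 = -334/9*1*161 = -334/9*161 = -53774/9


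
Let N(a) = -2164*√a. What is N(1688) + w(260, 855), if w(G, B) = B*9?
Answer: 7695 - 4328*√422 ≈ -81214.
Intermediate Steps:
w(G, B) = 9*B
N(1688) + w(260, 855) = -4328*√422 + 9*855 = -4328*√422 + 7695 = 7695 - 4328*√422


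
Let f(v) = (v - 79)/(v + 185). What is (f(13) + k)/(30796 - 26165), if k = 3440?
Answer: 10319/13893 ≈ 0.74275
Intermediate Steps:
f(v) = (-79 + v)/(185 + v)
(f(13) + k)/(30796 - 26165) = ((-79 + 13)/(185 + 13) + 3440)/(30796 - 26165) = (-66/198 + 3440)/4631 = ((1/198)*(-66) + 3440)*(1/4631) = (-⅓ + 3440)*(1/4631) = (10319/3)*(1/4631) = 10319/13893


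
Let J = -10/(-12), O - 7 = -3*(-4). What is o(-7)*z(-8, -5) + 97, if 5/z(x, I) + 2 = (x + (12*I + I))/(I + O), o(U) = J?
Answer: 29216/303 ≈ 96.422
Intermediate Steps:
O = 19 (O = 7 - 3*(-4) = 7 + 12 = 19)
J = ⅚ (J = -10*(-1/12) = ⅚ ≈ 0.83333)
o(U) = ⅚
z(x, I) = 5/(-2 + (x + 13*I)/(19 + I)) (z(x, I) = 5/(-2 + (x + (12*I + I))/(I + 19)) = 5/(-2 + (x + 13*I)/(19 + I)))
o(-7)*z(-8, -5) + 97 = 5*(5*(19 - 5)/(-38 - 8 + 11*(-5)))/6 + 97 = 5*(5*14/(-38 - 8 - 55))/6 + 97 = 5*(5*14/(-101))/6 + 97 = 5*(5*(-1/101)*14)/6 + 97 = (⅚)*(-70/101) + 97 = -175/303 + 97 = 29216/303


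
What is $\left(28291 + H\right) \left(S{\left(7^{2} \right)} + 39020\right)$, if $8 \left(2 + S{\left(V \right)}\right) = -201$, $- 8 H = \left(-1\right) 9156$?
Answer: $\frac{18364396353}{16} \approx 1.1478 \cdot 10^{9}$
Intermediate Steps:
$H = \frac{2289}{2}$ ($H = - \frac{\left(-1\right) 9156}{8} = \left(- \frac{1}{8}\right) \left(-9156\right) = \frac{2289}{2} \approx 1144.5$)
$S{\left(V \right)} = - \frac{217}{8}$ ($S{\left(V \right)} = -2 + \frac{1}{8} \left(-201\right) = -2 - \frac{201}{8} = - \frac{217}{8}$)
$\left(28291 + H\right) \left(S{\left(7^{2} \right)} + 39020\right) = \left(28291 + \frac{2289}{2}\right) \left(- \frac{217}{8} + 39020\right) = \frac{58871}{2} \cdot \frac{311943}{8} = \frac{18364396353}{16}$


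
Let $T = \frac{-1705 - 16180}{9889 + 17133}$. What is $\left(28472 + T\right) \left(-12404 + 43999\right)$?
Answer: $\frac{24307692205905}{27022} \approx 8.9955 \cdot 10^{8}$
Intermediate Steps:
$T = - \frac{17885}{27022} \approx -0.66187$
$\left(28472 + T\right) \left(-12404 + 43999\right) = \left(28472 - \frac{17885}{27022}\right) \left(-12404 + 43999\right) = \frac{769352499}{27022} \cdot 31595 = \frac{24307692205905}{27022}$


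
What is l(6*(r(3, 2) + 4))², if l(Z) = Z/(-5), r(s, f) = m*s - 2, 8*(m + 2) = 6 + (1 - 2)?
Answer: 2601/400 ≈ 6.5025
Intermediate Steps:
m = -11/8 (m = -2 + (6 + (1 - 2))/8 = -2 + (6 - 1)/8 = -2 + (⅛)*5 = -2 + 5/8 = -11/8 ≈ -1.3750)
r(s, f) = -2 - 11*s/8 (r(s, f) = -11*s/8 - 2 = -2 - 11*s/8)
l(Z) = -Z/5 (l(Z) = Z*(-⅕) = -Z/5)
l(6*(r(3, 2) + 4))² = (-6*((-2 - 11/8*3) + 4)/5)² = (-6*((-2 - 33/8) + 4)/5)² = (-6*(-49/8 + 4)/5)² = (-6*(-17)/(5*8))² = (-⅕*(-51/4))² = (51/20)² = 2601/400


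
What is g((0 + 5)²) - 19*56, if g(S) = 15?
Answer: -1049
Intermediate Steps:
g((0 + 5)²) - 19*56 = 15 - 19*56 = 15 - 1064 = -1049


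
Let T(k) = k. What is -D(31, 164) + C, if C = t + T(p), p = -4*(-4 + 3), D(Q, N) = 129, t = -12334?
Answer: -12459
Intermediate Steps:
p = 4 (p = -4*(-1) = 4)
C = -12330 (C = -12334 + 4 = -12330)
-D(31, 164) + C = -1*129 - 12330 = -129 - 12330 = -12459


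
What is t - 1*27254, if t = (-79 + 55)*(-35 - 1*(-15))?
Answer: -26774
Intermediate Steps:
t = 480 (t = -24*(-35 + 15) = -24*(-20) = 480)
t - 1*27254 = 480 - 1*27254 = 480 - 27254 = -26774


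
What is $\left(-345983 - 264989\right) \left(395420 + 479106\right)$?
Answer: $-534310899272$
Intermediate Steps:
$\left(-345983 - 264989\right) \left(395420 + 479106\right) = \left(-610972\right) 874526 = -534310899272$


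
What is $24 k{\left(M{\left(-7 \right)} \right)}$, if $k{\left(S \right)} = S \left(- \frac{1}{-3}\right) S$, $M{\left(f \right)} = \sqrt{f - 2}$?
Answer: $-72$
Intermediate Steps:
$M{\left(f \right)} = \sqrt{-2 + f}$
$k{\left(S \right)} = \frac{S^{2}}{3}$ ($k{\left(S \right)} = S \left(\left(-1\right) \left(- \frac{1}{3}\right)\right) S = S \frac{1}{3} S = \frac{S}{3} S = \frac{S^{2}}{3}$)
$24 k{\left(M{\left(-7 \right)} \right)} = 24 \frac{\left(\sqrt{-2 - 7}\right)^{2}}{3} = 24 \frac{\left(\sqrt{-9}\right)^{2}}{3} = 24 \frac{\left(3 i\right)^{2}}{3} = 24 \cdot \frac{1}{3} \left(-9\right) = 24 \left(-3\right) = -72$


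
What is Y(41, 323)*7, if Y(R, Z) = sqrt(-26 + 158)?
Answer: 14*sqrt(33) ≈ 80.424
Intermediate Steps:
Y(R, Z) = 2*sqrt(33) (Y(R, Z) = sqrt(132) = 2*sqrt(33))
Y(41, 323)*7 = (2*sqrt(33))*7 = 14*sqrt(33)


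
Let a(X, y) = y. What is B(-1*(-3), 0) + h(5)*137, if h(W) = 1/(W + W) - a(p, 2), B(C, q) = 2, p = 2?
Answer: -2583/10 ≈ -258.30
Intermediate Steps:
h(W) = -2 + 1/(2*W) (h(W) = 1/(W + W) - 1*2 = 1/(2*W) - 2 = -2 + 1/(2*W))
B(-1*(-3), 0) + h(5)*137 = 2 + (-2 + (½)/5)*137 = 2 + (-2 + (½)*(⅕))*137 = 2 + (-2 + ⅒)*137 = 2 - 19/10*137 = 2 - 2603/10 = -2583/10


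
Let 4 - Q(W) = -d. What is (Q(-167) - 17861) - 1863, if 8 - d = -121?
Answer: -19591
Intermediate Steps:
d = 129 (d = 8 - 1*(-121) = 8 + 121 = 129)
Q(W) = 133 (Q(W) = 4 - (-1)*129 = 4 - 1*(-129) = 4 + 129 = 133)
(Q(-167) - 17861) - 1863 = (133 - 17861) - 1863 = -17728 - 1863 = -19591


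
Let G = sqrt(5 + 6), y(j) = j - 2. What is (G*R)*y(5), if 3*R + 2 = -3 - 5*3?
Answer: -20*sqrt(11) ≈ -66.333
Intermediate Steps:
y(j) = -2 + j
R = -20/3 (R = -2/3 + (-3 - 5*3)/3 = -2/3 + (-3 - 15)/3 = -2/3 + (1/3)*(-18) = -2/3 - 6 = -20/3 ≈ -6.6667)
G = sqrt(11) ≈ 3.3166
(G*R)*y(5) = (sqrt(11)*(-20/3))*(-2 + 5) = -20*sqrt(11)/3*3 = -20*sqrt(11)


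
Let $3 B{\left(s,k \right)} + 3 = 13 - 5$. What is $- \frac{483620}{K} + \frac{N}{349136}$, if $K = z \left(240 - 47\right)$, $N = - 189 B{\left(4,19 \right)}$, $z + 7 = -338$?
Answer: $\frac{33765635609}{4649444112} \approx 7.2623$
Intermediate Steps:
$z = -345$ ($z = -7 - 338 = -345$)
$B{\left(s,k \right)} = \frac{5}{3}$ ($B{\left(s,k \right)} = -1 + \frac{13 - 5}{3} = -1 + \frac{1}{3} \cdot 8 = -1 + \frac{8}{3} = \frac{5}{3}$)
$N = -315$ ($N = \left(-189\right) \frac{5}{3} = -315$)
$K = -66585$ ($K = - 345 \left(240 - 47\right) = \left(-345\right) 193 = -66585$)
$- \frac{483620}{K} + \frac{N}{349136} = - \frac{483620}{-66585} - \frac{315}{349136} = \left(-483620\right) \left(- \frac{1}{66585}\right) - \frac{315}{349136} = \frac{96724}{13317} - \frac{315}{349136} = \frac{33765635609}{4649444112}$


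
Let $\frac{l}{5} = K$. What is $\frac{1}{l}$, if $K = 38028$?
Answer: $\frac{1}{190140} \approx 5.2593 \cdot 10^{-6}$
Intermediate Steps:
$l = 190140$ ($l = 5 \cdot 38028 = 190140$)
$\frac{1}{l} = \frac{1}{190140}$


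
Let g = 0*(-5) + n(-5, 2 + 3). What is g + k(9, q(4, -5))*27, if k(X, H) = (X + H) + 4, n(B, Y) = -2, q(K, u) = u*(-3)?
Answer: 754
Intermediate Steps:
q(K, u) = -3*u
g = -2 (g = 0*(-5) - 2 = 0 - 2 = -2)
k(X, H) = 4 + H + X (k(X, H) = (H + X) + 4 = 4 + H + X)
g + k(9, q(4, -5))*27 = -2 + (4 - 3*(-5) + 9)*27 = -2 + (4 + 15 + 9)*27 = -2 + 28*27 = -2 + 756 = 754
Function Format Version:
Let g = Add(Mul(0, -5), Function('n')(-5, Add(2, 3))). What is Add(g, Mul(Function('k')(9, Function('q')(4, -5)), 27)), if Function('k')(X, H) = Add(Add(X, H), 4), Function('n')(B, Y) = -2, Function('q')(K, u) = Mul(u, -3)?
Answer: 754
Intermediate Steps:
Function('q')(K, u) = Mul(-3, u)
g = -2 (g = Add(Mul(0, -5), -2) = Add(0, -2) = -2)
Function('k')(X, H) = Add(4, H, X) (Function('k')(X, H) = Add(Add(H, X), 4) = Add(4, H, X))
Add(g, Mul(Function('k')(9, Function('q')(4, -5)), 27)) = Add(-2, Mul(Add(4, Mul(-3, -5), 9), 27)) = Add(-2, Mul(Add(4, 15, 9), 27)) = Add(-2, Mul(28, 27)) = Add(-2, 756) = 754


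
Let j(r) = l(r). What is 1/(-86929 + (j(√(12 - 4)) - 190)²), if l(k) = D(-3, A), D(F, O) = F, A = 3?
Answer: -1/49680 ≈ -2.0129e-5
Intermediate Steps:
l(k) = -3
j(r) = -3
1/(-86929 + (j(√(12 - 4)) - 190)²) = 1/(-86929 + (-3 - 190)²) = 1/(-86929 + (-193)²) = 1/(-86929 + 37249) = 1/(-49680) = -1/49680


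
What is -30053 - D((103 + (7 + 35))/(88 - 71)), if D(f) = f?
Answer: -511046/17 ≈ -30062.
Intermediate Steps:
-30053 - D((103 + (7 + 35))/(88 - 71)) = -30053 - (103 + (7 + 35))/(88 - 71) = -30053 - (103 + 42)/17 = -30053 - 145/17 = -511046/17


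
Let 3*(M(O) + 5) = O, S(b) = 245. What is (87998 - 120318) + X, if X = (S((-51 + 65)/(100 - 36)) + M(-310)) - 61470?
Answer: -280960/3 ≈ -93653.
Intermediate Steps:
M(O) = -5 + O/3
X = -184000/3 (X = (245 + (-5 + (1/3)*(-310))) - 61470 = (245 + (-5 - 310/3)) - 61470 = (245 - 325/3) - 61470 = 410/3 - 61470 = -184000/3 ≈ -61333.)
(87998 - 120318) + X = (87998 - 120318) - 184000/3 = -32320 - 184000/3 = -280960/3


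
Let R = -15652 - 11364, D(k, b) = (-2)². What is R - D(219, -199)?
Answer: -27020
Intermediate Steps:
D(k, b) = 4
R = -27016
R - D(219, -199) = -27016 - 1*4 = -27016 - 4 = -27020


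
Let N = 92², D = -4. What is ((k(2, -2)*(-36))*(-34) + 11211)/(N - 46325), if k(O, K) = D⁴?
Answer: -324555/37861 ≈ -8.5723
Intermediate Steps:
k(O, K) = 256 (k(O, K) = (-4)⁴ = 256)
N = 8464
((k(2, -2)*(-36))*(-34) + 11211)/(N - 46325) = ((256*(-36))*(-34) + 11211)/(8464 - 46325) = (-9216*(-34) + 11211)/(-37861) = (313344 + 11211)*(-1/37861) = 324555*(-1/37861) = -324555/37861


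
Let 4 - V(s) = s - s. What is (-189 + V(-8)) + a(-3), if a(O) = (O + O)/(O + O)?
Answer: -184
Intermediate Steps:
V(s) = 4 (V(s) = 4 - (s - s) = 4 - 1*0 = 4 + 0 = 4)
a(O) = 1 (a(O) = (2*O)/((2*O)) = (2*O)*(1/(2*O)) = 1)
(-189 + V(-8)) + a(-3) = (-189 + 4) + 1 = -185 + 1 = -184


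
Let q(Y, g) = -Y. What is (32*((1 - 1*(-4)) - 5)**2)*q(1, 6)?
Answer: 0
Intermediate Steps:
(32*((1 - 1*(-4)) - 5)**2)*q(1, 6) = (32*((1 - 1*(-4)) - 5)**2)*(-1*1) = (32*((1 + 4) - 5)**2)*(-1) = (32*(5 - 5)**2)*(-1) = (32*0**2)*(-1) = (32*0)*(-1) = 0*(-1) = 0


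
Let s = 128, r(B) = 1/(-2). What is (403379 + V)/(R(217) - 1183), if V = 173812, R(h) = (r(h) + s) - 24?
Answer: -1154382/2159 ≈ -534.68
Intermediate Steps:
r(B) = -½
R(h) = 207/2 (R(h) = (-½ + 128) - 24 = 255/2 - 24 = 207/2)
(403379 + V)/(R(217) - 1183) = (403379 + 173812)/(207/2 - 1183) = 577191/(-2159/2) = 577191*(-2/2159) = -1154382/2159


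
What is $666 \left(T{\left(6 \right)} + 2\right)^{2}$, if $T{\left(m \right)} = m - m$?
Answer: $2664$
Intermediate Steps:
$T{\left(m \right)} = 0$
$666 \left(T{\left(6 \right)} + 2\right)^{2} = 666 \left(0 + 2\right)^{2} = 666 \cdot 2^{2} = 666 \cdot 4 = 2664$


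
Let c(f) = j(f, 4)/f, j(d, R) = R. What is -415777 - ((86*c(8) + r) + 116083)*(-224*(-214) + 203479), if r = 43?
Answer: -29207044912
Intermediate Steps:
c(f) = 4/f
-415777 - ((86*c(8) + r) + 116083)*(-224*(-214) + 203479) = -415777 - ((86*(4/8) + 43) + 116083)*(-224*(-214) + 203479) = -415777 - ((86*(4*(⅛)) + 43) + 116083)*(47936 + 203479) = -415777 - ((86*(½) + 43) + 116083)*251415 = -415777 - ((43 + 43) + 116083)*251415 = -415777 - (86 + 116083)*251415 = -415777 - 116169*251415 = -415777 - 1*29206629135 = -415777 - 29206629135 = -29207044912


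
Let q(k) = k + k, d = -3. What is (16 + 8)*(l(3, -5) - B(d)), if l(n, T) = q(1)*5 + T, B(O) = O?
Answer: 192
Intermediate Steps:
q(k) = 2*k
l(n, T) = 10 + T (l(n, T) = (2*1)*5 + T = 2*5 + T = 10 + T)
(16 + 8)*(l(3, -5) - B(d)) = (16 + 8)*((10 - 5) - 1*(-3)) = 24*(5 + 3) = 24*8 = 192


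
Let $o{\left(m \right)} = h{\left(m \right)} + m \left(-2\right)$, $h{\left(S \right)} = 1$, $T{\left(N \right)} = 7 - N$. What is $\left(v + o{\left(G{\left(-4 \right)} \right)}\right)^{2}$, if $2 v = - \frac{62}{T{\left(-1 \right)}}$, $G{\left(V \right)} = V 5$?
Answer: $\frac{88209}{64} \approx 1378.3$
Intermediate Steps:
$G{\left(V \right)} = 5 V$
$o{\left(m \right)} = 1 - 2 m$ ($o{\left(m \right)} = 1 + m \left(-2\right) = 1 - 2 m$)
$v = - \frac{31}{8}$ ($v = \frac{\left(-62\right) \frac{1}{7 - -1}}{2} = \frac{\left(-62\right) \frac{1}{7 + 1}}{2} = \frac{\left(-62\right) \frac{1}{8}}{2} = \frac{1}{2} \left(- \frac{31}{4}\right) = - \frac{31}{8} \approx -3.875$)
$\left(v + o{\left(G{\left(-4 \right)} \right)}\right)^{2} = \left(- \frac{31}{8} - \left(-1 + 2 \cdot 5 \left(-4\right)\right)\right)^{2} = \left(- \frac{31}{8} + \left(1 - -40\right)\right)^{2} = \left(- \frac{31}{8} + \left(1 + 40\right)\right)^{2} = \left(- \frac{31}{8} + 41\right)^{2} = \left(\frac{297}{8}\right)^{2} = \frac{88209}{64}$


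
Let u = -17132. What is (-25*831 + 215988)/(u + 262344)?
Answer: 195213/245212 ≈ 0.79610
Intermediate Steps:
(-25*831 + 215988)/(u + 262344) = (-25*831 + 215988)/(-17132 + 262344) = (-20775 + 215988)/245212 = 195213*(1/245212) = 195213/245212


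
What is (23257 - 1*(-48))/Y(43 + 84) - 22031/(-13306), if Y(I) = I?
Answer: 312894267/1689862 ≈ 185.16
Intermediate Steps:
(23257 - 1*(-48))/Y(43 + 84) - 22031/(-13306) = (23257 - 1*(-48))/(43 + 84) - 22031/(-13306) = (23257 + 48)/127 - 22031*(-1/13306) = 23305*(1/127) + 22031/13306 = 23305/127 + 22031/13306 = 312894267/1689862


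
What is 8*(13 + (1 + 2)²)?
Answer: 176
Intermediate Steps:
8*(13 + (1 + 2)²) = 8*(13 + 3²) = 8*(13 + 9) = 8*22 = 176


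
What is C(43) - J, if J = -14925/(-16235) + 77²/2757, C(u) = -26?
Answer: -260232562/8951979 ≈ -29.070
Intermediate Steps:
J = 27481108/8951979 (J = -14925*(-1/16235) + 5929*(1/2757) = 2985/3247 + 5929/2757 = 27481108/8951979 ≈ 3.0698)
C(43) - J = -26 - 1*27481108/8951979 = -26 - 27481108/8951979 = -260232562/8951979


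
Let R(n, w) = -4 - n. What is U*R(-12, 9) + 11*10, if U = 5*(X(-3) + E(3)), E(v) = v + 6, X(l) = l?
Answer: 350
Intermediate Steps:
E(v) = 6 + v
U = 30 (U = 5*(-3 + (6 + 3)) = 5*(-3 + 9) = 5*6 = 30)
U*R(-12, 9) + 11*10 = 30*(-4 - 1*(-12)) + 11*10 = 30*(-4 + 12) + 110 = 30*8 + 110 = 240 + 110 = 350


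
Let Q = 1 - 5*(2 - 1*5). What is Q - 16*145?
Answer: -2304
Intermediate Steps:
Q = 16 (Q = 1 - 5*(2 - 5) = 1 - 5*(-3) = 1 + 15 = 16)
Q - 16*145 = 16 - 16*145 = 16 - 2320 = -2304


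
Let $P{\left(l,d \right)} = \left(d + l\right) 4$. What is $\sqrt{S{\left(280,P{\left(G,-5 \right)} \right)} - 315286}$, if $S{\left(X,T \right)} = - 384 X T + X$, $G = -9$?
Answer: $\sqrt{5706114} \approx 2388.7$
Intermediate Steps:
$P{\left(l,d \right)} = 4 d + 4 l$
$S{\left(X,T \right)} = X - 384 T X$ ($S{\left(X,T \right)} = - 384 T X + X = X - 384 T X$)
$\sqrt{S{\left(280,P{\left(G,-5 \right)} \right)} - 315286} = \sqrt{280 \left(1 - 384 \left(4 \left(-5\right) + 4 \left(-9\right)\right)\right) - 315286} = \sqrt{280 \left(1 - 384 \left(-20 - 36\right)\right) - 315286} = \sqrt{280 \left(1 - -21504\right) - 315286} = \sqrt{280 \left(1 + 21504\right) - 315286} = \sqrt{280 \cdot 21505 - 315286} = \sqrt{6021400 - 315286} = \sqrt{5706114}$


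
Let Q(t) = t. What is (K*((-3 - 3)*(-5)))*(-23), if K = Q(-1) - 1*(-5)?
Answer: -2760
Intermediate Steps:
K = 4 (K = -1 - 1*(-5) = -1 + 5 = 4)
(K*((-3 - 3)*(-5)))*(-23) = (4*((-3 - 3)*(-5)))*(-23) = (4*(-6*(-5)))*(-23) = (4*30)*(-23) = 120*(-23) = -2760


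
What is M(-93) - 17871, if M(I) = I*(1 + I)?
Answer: -9315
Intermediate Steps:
M(-93) - 17871 = -93*(1 - 93) - 17871 = -93*(-92) - 17871 = 8556 - 17871 = -9315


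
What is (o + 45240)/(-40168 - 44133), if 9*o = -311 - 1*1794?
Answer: -57865/108387 ≈ -0.53387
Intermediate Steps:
o = -2105/9 (o = (-311 - 1*1794)/9 = (-311 - 1794)/9 = (⅑)*(-2105) = -2105/9 ≈ -233.89)
(o + 45240)/(-40168 - 44133) = (-2105/9 + 45240)/(-40168 - 44133) = (405055/9)/(-84301) = (405055/9)*(-1/84301) = -57865/108387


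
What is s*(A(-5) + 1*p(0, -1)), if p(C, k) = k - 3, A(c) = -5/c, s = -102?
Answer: 306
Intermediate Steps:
p(C, k) = -3 + k
s*(A(-5) + 1*p(0, -1)) = -102*(-5/(-5) + 1*(-3 - 1)) = -102*(-5*(-⅕) + 1*(-4)) = -102*(1 - 4) = -102*(-3) = 306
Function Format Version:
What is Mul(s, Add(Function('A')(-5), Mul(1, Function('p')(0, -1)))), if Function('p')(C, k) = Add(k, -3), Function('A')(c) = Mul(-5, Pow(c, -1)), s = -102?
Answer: 306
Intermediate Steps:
Function('p')(C, k) = Add(-3, k)
Mul(s, Add(Function('A')(-5), Mul(1, Function('p')(0, -1)))) = Mul(-102, Add(Mul(-5, Pow(-5, -1)), Mul(1, Add(-3, -1)))) = Mul(-102, Add(Mul(-5, Rational(-1, 5)), Mul(1, -4))) = Mul(-102, Add(1, -4)) = Mul(-102, -3) = 306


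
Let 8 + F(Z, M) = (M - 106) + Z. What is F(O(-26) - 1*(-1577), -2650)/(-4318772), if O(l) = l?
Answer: 1213/4318772 ≈ 0.00028087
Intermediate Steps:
F(Z, M) = -114 + M + Z (F(Z, M) = -8 + ((M - 106) + Z) = -8 + ((-106 + M) + Z) = -8 + (-106 + M + Z) = -114 + M + Z)
F(O(-26) - 1*(-1577), -2650)/(-4318772) = (-114 - 2650 + (-26 - 1*(-1577)))/(-4318772) = (-114 - 2650 + (-26 + 1577))*(-1/4318772) = (-114 - 2650 + 1551)*(-1/4318772) = -1213*(-1/4318772) = 1213/4318772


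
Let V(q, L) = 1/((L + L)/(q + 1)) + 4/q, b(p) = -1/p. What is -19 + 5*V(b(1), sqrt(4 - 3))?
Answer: -39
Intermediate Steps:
V(q, L) = 4/q + (1 + q)/(2*L) (V(q, L) = 1/((2*L)/(1 + q)) + 4/q = 1/(2*L/(1 + q)) + 4/q = 1*((1 + q)/(2*L)) + 4/q = (1 + q)/(2*L) + 4/q = 4/q + (1 + q)/(2*L))
-19 + 5*V(b(1), sqrt(4 - 3)) = -19 + 5*((8*sqrt(4 - 3) + (-1/1)*(1 - 1/1))/(2*(sqrt(4 - 3))*((-1/1)))) = -19 + 5*((8*sqrt(1) + (-1*1)*(1 - 1*1))/(2*(sqrt(1))*((-1*1)))) = -19 + 5*((1/2)*(8*1 - (1 - 1))/(1*(-1))) = -19 + 5*((1/2)*1*(-1)*(8 - 1*0)) = -19 + 5*((1/2)*1*(-1)*(8 + 0)) = -19 + 5*((1/2)*1*(-1)*8) = -19 + 5*(-4) = -19 - 20 = -39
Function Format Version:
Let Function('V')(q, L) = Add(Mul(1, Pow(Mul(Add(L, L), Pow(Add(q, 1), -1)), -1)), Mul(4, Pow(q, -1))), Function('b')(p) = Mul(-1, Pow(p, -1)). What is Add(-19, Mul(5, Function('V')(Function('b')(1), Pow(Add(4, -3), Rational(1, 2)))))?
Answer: -39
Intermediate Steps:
Function('V')(q, L) = Add(Mul(4, Pow(q, -1)), Mul(Rational(1, 2), Pow(L, -1), Add(1, q))) (Function('V')(q, L) = Add(Mul(1, Pow(Mul(Mul(2, L), Pow(Add(1, q), -1)), -1)), Mul(4, Pow(q, -1))) = Add(Mul(1, Pow(Mul(2, L, Pow(Add(1, q), -1)), -1)), Mul(4, Pow(q, -1))) = Add(Mul(1, Mul(Rational(1, 2), Pow(L, -1), Add(1, q))), Mul(4, Pow(q, -1))) = Add(Mul(Rational(1, 2), Pow(L, -1), Add(1, q)), Mul(4, Pow(q, -1))) = Add(Mul(4, Pow(q, -1)), Mul(Rational(1, 2), Pow(L, -1), Add(1, q))))
Add(-19, Mul(5, Function('V')(Function('b')(1), Pow(Add(4, -3), Rational(1, 2))))) = Add(-19, Mul(5, Mul(Rational(1, 2), Pow(Pow(Add(4, -3), Rational(1, 2)), -1), Pow(Mul(-1, Pow(1, -1)), -1), Add(Mul(8, Pow(Add(4, -3), Rational(1, 2))), Mul(Mul(-1, Pow(1, -1)), Add(1, Mul(-1, Pow(1, -1)))))))) = Add(-19, Mul(5, Mul(Rational(1, 2), Pow(Pow(1, Rational(1, 2)), -1), Pow(Mul(-1, 1), -1), Add(Mul(8, Pow(1, Rational(1, 2))), Mul(Mul(-1, 1), Add(1, Mul(-1, 1))))))) = Add(-19, Mul(5, Mul(Rational(1, 2), Pow(1, -1), Pow(-1, -1), Add(Mul(8, 1), Mul(-1, Add(1, -1)))))) = Add(-19, Mul(5, Mul(Rational(1, 2), 1, -1, Add(8, Mul(-1, 0))))) = Add(-19, Mul(5, Mul(Rational(1, 2), 1, -1, Add(8, 0)))) = Add(-19, Mul(5, Mul(Rational(1, 2), 1, -1, 8))) = Add(-19, Mul(5, -4)) = Add(-19, -20) = -39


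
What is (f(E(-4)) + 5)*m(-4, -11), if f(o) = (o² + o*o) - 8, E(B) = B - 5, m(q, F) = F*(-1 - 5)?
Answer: 10494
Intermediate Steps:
m(q, F) = -6*F (m(q, F) = F*(-6) = -6*F)
E(B) = -5 + B
f(o) = -8 + 2*o² (f(o) = (o² + o²) - 8 = 2*o² - 8 = -8 + 2*o²)
(f(E(-4)) + 5)*m(-4, -11) = ((-8 + 2*(-5 - 4)²) + 5)*(-6*(-11)) = ((-8 + 2*(-9)²) + 5)*66 = ((-8 + 2*81) + 5)*66 = ((-8 + 162) + 5)*66 = (154 + 5)*66 = 159*66 = 10494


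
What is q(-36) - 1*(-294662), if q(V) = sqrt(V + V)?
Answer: 294662 + 6*I*sqrt(2) ≈ 2.9466e+5 + 8.4853*I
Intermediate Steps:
q(V) = sqrt(2)*sqrt(V) (q(V) = sqrt(2*V) = sqrt(2)*sqrt(V))
q(-36) - 1*(-294662) = sqrt(2)*sqrt(-36) - 1*(-294662) = sqrt(2)*(6*I) + 294662 = 6*I*sqrt(2) + 294662 = 294662 + 6*I*sqrt(2)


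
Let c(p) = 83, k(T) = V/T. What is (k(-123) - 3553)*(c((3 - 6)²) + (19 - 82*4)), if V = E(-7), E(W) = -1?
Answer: 98766068/123 ≈ 8.0298e+5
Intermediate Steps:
V = -1
k(T) = -1/T
(k(-123) - 3553)*(c((3 - 6)²) + (19 - 82*4)) = (-1/(-123) - 3553)*(83 + (19 - 82*4)) = (-1*(-1/123) - 3553)*(83 + (19 - 328)) = (1/123 - 3553)*(83 - 309) = -437018/123*(-226) = 98766068/123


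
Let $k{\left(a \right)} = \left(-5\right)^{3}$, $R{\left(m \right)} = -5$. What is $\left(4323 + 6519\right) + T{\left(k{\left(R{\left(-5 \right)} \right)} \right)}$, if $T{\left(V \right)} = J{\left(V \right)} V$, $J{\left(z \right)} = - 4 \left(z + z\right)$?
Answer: $-114158$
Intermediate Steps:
$J{\left(z \right)} = - 8 z$ ($J{\left(z \right)} = - 4 \cdot 2 z = - 8 z$)
$k{\left(a \right)} = -125$
$T{\left(V \right)} = - 8 V^{2}$ ($T{\left(V \right)} = - 8 V V = - 8 V^{2}$)
$\left(4323 + 6519\right) + T{\left(k{\left(R{\left(-5 \right)} \right)} \right)} = \left(4323 + 6519\right) - 8 \left(-125\right)^{2} = 10842 - 125000 = -114158$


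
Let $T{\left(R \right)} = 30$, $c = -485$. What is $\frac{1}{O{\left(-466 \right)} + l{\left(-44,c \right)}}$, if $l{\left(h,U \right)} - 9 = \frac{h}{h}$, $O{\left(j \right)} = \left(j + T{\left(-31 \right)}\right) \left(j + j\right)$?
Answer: $\frac{1}{406362} \approx 2.4609 \cdot 10^{-6}$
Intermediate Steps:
$O{\left(j \right)} = 2 j \left(30 + j\right)$ ($O{\left(j \right)} = \left(j + 30\right) \left(j + j\right) = \left(30 + j\right) 2 j = 2 j \left(30 + j\right)$)
$l{\left(h,U \right)} = 10$ ($l{\left(h,U \right)} = 9 + \frac{h}{h} = 9 + 1 = 10$)
$\frac{1}{O{\left(-466 \right)} + l{\left(-44,c \right)}} = \frac{1}{2 \left(-466\right) \left(30 - 466\right) + 10} = \frac{1}{2 \left(-466\right) \left(-436\right) + 10} = \frac{1}{406352 + 10} = \frac{1}{406362}$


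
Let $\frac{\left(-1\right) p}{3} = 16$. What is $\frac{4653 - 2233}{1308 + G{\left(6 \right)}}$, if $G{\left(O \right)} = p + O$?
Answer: $\frac{1210}{633} \approx 1.9115$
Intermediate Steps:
$p = -48$ ($p = \left(-3\right) 16 = -48$)
$G{\left(O \right)} = -48 + O$
$\frac{4653 - 2233}{1308 + G{\left(6 \right)}} = \frac{4653 - 2233}{1308 + \left(-48 + 6\right)} = \frac{2420}{1308 - 42} = \frac{2420}{1266} = 2420 \cdot \frac{1}{1266} = \frac{1210}{633}$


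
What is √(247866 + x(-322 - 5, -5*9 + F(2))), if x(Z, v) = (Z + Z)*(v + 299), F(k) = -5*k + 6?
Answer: 3*√9374 ≈ 290.46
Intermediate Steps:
F(k) = 6 - 5*k
x(Z, v) = 2*Z*(299 + v) (x(Z, v) = (2*Z)*(299 + v) = 2*Z*(299 + v))
√(247866 + x(-322 - 5, -5*9 + F(2))) = √(247866 + 2*(-322 - 5)*(299 + (-5*9 + (6 - 5*2)))) = √(247866 + 2*(-327)*(299 + (-45 + (6 - 10)))) = √(247866 + 2*(-327)*(299 + (-45 - 4))) = √(247866 + 2*(-327)*(299 - 49)) = √(247866 + 2*(-327)*250) = √(247866 - 163500) = √84366 = 3*√9374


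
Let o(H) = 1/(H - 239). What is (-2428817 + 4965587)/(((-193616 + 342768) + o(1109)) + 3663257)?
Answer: 2206989900/3316795831 ≈ 0.66540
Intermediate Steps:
o(H) = 1/(-239 + H)
(-2428817 + 4965587)/(((-193616 + 342768) + o(1109)) + 3663257) = (-2428817 + 4965587)/(((-193616 + 342768) + 1/(-239 + 1109)) + 3663257) = 2536770/((149152 + 1/870) + 3663257) = 2536770/(129762241/870 + 3663257) = 2536770/(3316795831/870) = 2536770*(870/3316795831) = 2206989900/3316795831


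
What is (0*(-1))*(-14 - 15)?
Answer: 0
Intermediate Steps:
(0*(-1))*(-14 - 15) = 0*(-29) = 0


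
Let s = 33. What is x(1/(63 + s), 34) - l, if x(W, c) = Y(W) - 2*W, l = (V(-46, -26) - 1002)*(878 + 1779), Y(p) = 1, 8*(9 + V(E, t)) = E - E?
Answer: 128938943/48 ≈ 2.6862e+6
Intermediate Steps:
V(E, t) = -9 (V(E, t) = -9 + (E - E)/8 = -9 + (⅛)*0 = -9 + 0 = -9)
l = -2686227 (l = (-9 - 1002)*(878 + 1779) = -1011*2657 = -2686227)
x(W, c) = 1 - 2*W
x(1/(63 + s), 34) - l = (1 - 2/(63 + 33)) - 1*(-2686227) = (1 - 2/96) + 2686227 = (1 - 2*1/96) + 2686227 = (1 - 1/48) + 2686227 = 47/48 + 2686227 = 128938943/48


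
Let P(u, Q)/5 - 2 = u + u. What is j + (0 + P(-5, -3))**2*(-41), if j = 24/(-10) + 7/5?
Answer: -65601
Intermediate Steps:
P(u, Q) = 10 + 10*u (P(u, Q) = 10 + 5*(u + u) = 10 + 5*(2*u) = 10 + 10*u)
j = -1 (j = 24*(-1/10) + 7*(1/5) = -12/5 + 7/5 = -1)
j + (0 + P(-5, -3))**2*(-41) = -1 + (0 + (10 + 10*(-5)))**2*(-41) = -1 + (0 + (10 - 50))**2*(-41) = -1 + (0 - 40)**2*(-41) = -1 + (-40)**2*(-41) = -1 + 1600*(-41) = -1 - 65600 = -65601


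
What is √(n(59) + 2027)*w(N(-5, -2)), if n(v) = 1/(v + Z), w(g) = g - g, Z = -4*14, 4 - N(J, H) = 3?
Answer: 0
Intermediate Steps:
N(J, H) = 1 (N(J, H) = 4 - 1*3 = 4 - 3 = 1)
Z = -56
w(g) = 0
n(v) = 1/(-56 + v) (n(v) = 1/(v - 56) = 1/(-56 + v))
√(n(59) + 2027)*w(N(-5, -2)) = √(1/(-56 + 59) + 2027)*0 = √(1/3 + 2027)*0 = √(⅓ + 2027)*0 = √(6082/3)*0 = (√18246/3)*0 = 0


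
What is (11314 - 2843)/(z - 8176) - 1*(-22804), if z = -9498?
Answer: 403029425/17674 ≈ 22804.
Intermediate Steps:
(11314 - 2843)/(z - 8176) - 1*(-22804) = (11314 - 2843)/(-9498 - 8176) - 1*(-22804) = 8471/(-17674) + 22804 = 8471*(-1/17674) + 22804 = -8471/17674 + 22804 = 403029425/17674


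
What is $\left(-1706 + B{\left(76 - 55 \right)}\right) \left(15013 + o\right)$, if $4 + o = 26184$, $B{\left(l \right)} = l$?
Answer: $-69410205$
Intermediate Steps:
$o = 26180$ ($o = -4 + 26184 = 26180$)
$\left(-1706 + B{\left(76 - 55 \right)}\right) \left(15013 + o\right) = \left(-1706 + \left(76 - 55\right)\right) \left(15013 + 26180\right) = \left(-1706 + \left(76 - 55\right)\right) 41193 = \left(-1706 + 21\right) 41193 = \left(-1685\right) 41193 = -69410205$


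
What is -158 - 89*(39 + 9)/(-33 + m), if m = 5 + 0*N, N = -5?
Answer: -38/7 ≈ -5.4286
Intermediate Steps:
m = 5 (m = 5 + 0*(-5) = 5 + 0 = 5)
-158 - 89*(39 + 9)/(-33 + m) = -158 - 89*(39 + 9)/(-33 + 5) = -158 - 4272/(-28) = -158 - 4272*(-1)/28 = -158 - 89*(-12/7) = -158 + 1068/7 = -38/7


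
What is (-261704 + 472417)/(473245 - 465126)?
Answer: 210713/8119 ≈ 25.953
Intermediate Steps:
(-261704 + 472417)/(473245 - 465126) = 210713/8119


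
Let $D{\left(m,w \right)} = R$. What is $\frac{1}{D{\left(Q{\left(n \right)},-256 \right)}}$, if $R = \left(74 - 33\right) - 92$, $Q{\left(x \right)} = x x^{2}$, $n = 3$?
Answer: $- \frac{1}{51} \approx -0.019608$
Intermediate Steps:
$Q{\left(x \right)} = x^{3}$
$R = -51$ ($R = 41 - 92 = -51$)
$D{\left(m,w \right)} = -51$
$\frac{1}{D{\left(Q{\left(n \right)},-256 \right)}} = \frac{1}{-51} = - \frac{1}{51}$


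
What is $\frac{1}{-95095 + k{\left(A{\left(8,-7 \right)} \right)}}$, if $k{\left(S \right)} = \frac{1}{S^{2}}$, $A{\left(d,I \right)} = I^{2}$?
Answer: $- \frac{2401}{228323094} \approx -1.0516 \cdot 10^{-5}$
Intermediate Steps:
$k{\left(S \right)} = \frac{1}{S^{2}}$
$\frac{1}{-95095 + k{\left(A{\left(8,-7 \right)} \right)}} = \frac{1}{-95095 + \frac{1}{2401}} = \frac{1}{- \frac{228323094}{2401}} = - \frac{2401}{228323094}$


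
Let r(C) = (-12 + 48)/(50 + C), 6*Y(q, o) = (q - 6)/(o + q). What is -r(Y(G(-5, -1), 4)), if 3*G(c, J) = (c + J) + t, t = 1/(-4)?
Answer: -4968/6803 ≈ -0.73027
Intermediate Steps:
t = -¼ (t = 1*(-¼) = -¼ ≈ -0.25000)
G(c, J) = -1/12 + J/3 + c/3 (G(c, J) = ((c + J) - ¼)/3 = ((J + c) - ¼)/3 = (-¼ + J + c)/3 = -1/12 + J/3 + c/3)
Y(q, o) = (-6 + q)/(6*(o + q)) (Y(q, o) = ((q - 6)/(o + q))/6 = ((-6 + q)/(o + q))/6 = (-6 + q)/(6*(o + q)))
r(C) = 36/(50 + C)
-r(Y(G(-5, -1), 4)) = -36/(50 + (-1 + (-1/12 + (⅓)*(-1) + (⅓)*(-5))/6)/(4 + (-1/12 + (⅓)*(-1) + (⅓)*(-5)))) = -36/(50 + (-1 + (-1/12 - ⅓ - 5/3)/6)/(4 + (-1/12 - ⅓ - 5/3))) = -36/(50 + (-1 + (⅙)*(-25/12))/(4 - 25/12)) = -36/(50 + (-1 - 25/72)/(23/12)) = -36/(50 + (12/23)*(-97/72)) = -36/(50 - 97/138) = -36/6803/138 = -36*138/6803 = -1*4968/6803 = -4968/6803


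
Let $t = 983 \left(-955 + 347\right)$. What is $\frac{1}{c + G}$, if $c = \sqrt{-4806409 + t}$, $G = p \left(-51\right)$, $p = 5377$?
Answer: $- \frac{274227}{75205851602} - \frac{i \sqrt{5404073}}{75205851602} \approx -3.6464 \cdot 10^{-6} - 3.0911 \cdot 10^{-8} i$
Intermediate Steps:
$G = -274227$ ($G = 5377 \left(-51\right) = -274227$)
$t = -597664$ ($t = 983 \left(-608\right) = -597664$)
$c = i \sqrt{5404073}$ ($c = \sqrt{-4806409 - 597664} = \sqrt{-5404073} = i \sqrt{5404073} \approx 2324.7 i$)
$\frac{1}{c + G} = \frac{1}{i \sqrt{5404073} - 274227} = \frac{1}{-274227 + i \sqrt{5404073}}$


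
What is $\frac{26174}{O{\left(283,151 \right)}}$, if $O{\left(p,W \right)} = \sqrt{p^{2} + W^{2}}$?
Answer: $\frac{13087 \sqrt{102890}}{51445} \approx 81.599$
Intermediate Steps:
$O{\left(p,W \right)} = \sqrt{W^{2} + p^{2}}$
$\frac{26174}{O{\left(283,151 \right)}} = \frac{26174}{\sqrt{151^{2} + 283^{2}}} = \frac{26174}{\sqrt{22801 + 80089}} = \frac{26174}{\sqrt{102890}} = 26174 \frac{\sqrt{102890}}{102890} = \frac{13087 \sqrt{102890}}{51445}$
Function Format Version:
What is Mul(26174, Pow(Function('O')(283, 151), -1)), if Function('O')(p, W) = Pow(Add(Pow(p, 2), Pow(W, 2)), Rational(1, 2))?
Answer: Mul(Rational(13087, 51445), Pow(102890, Rational(1, 2))) ≈ 81.599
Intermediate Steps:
Function('O')(p, W) = Pow(Add(Pow(W, 2), Pow(p, 2)), Rational(1, 2))
Mul(26174, Pow(Function('O')(283, 151), -1)) = Mul(26174, Pow(Pow(Add(Pow(151, 2), Pow(283, 2)), Rational(1, 2)), -1)) = Mul(26174, Pow(Pow(Add(22801, 80089), Rational(1, 2)), -1)) = Mul(26174, Pow(Pow(102890, Rational(1, 2)), -1)) = Mul(26174, Mul(Rational(1, 102890), Pow(102890, Rational(1, 2)))) = Mul(Rational(13087, 51445), Pow(102890, Rational(1, 2)))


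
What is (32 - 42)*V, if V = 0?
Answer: 0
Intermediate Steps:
(32 - 42)*V = (32 - 42)*0 = -10*0 = 0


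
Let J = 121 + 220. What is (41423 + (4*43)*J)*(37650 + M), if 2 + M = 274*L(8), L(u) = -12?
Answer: 3438577000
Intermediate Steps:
J = 341
M = -3290 (M = -2 + 274*(-12) = -2 - 3288 = -3290)
(41423 + (4*43)*J)*(37650 + M) = (41423 + (4*43)*341)*(37650 - 3290) = (41423 + 172*341)*34360 = (41423 + 58652)*34360 = 100075*34360 = 3438577000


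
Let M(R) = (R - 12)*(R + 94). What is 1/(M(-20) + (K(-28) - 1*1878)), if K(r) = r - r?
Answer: -1/4246 ≈ -0.00023552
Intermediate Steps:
K(r) = 0
M(R) = (-12 + R)*(94 + R)
1/(M(-20) + (K(-28) - 1*1878)) = 1/((-1128 + (-20)² + 82*(-20)) + (0 - 1*1878)) = 1/((-1128 + 400 - 1640) + (0 - 1878)) = 1/(-2368 - 1878) = 1/(-4246) = -1/4246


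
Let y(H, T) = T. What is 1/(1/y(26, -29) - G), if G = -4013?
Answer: 29/116376 ≈ 0.00024919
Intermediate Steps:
1/(1/y(26, -29) - G) = 1/(1/(-29) - 1*(-4013)) = 1/(-1/29 + 4013) = 1/(116376/29) = 29/116376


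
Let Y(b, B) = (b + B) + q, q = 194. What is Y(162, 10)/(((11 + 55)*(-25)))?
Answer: -61/275 ≈ -0.22182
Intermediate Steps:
Y(b, B) = 194 + B + b (Y(b, B) = (b + B) + 194 = (B + b) + 194 = 194 + B + b)
Y(162, 10)/(((11 + 55)*(-25))) = (194 + 10 + 162)/(((11 + 55)*(-25))) = 366/((66*(-25))) = 366/(-1650) = 366*(-1/1650) = -61/275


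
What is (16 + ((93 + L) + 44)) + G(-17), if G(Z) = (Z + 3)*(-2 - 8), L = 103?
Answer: 396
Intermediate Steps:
G(Z) = -30 - 10*Z (G(Z) = (3 + Z)*(-10) = -30 - 10*Z)
(16 + ((93 + L) + 44)) + G(-17) = (16 + ((93 + 103) + 44)) + (-30 - 10*(-17)) = (16 + (196 + 44)) + (-30 + 170) = (16 + 240) + 140 = 256 + 140 = 396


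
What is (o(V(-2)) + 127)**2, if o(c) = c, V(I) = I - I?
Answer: 16129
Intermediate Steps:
V(I) = 0
(o(V(-2)) + 127)**2 = (0 + 127)**2 = 127**2 = 16129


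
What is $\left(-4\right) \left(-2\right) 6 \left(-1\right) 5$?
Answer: $-240$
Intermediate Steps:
$\left(-4\right) \left(-2\right) 6 \left(-1\right) 5 = 8 \cdot 6 \left(-1\right) 5 = 48 \left(-1\right) 5 = \left(-48\right) 5 = -240$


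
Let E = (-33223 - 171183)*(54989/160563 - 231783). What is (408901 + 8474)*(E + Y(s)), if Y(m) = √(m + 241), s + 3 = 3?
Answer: 1058340044832207690000/53521 + 417375*√241 ≈ 1.9774e+16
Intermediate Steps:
s = 0 (s = -3 + 3 = 0)
E = 7607116225209040/160563 (E = -204406*(54989*(1/160563) - 231783) = -204406*(54989/160563 - 231783) = -204406*(-37215718840/160563) = 7607116225209040/160563 ≈ 4.7378e+10)
Y(m) = √(241 + m)
(408901 + 8474)*(E + Y(s)) = (408901 + 8474)*(7607116225209040/160563 + √(241 + 0)) = 417375*(7607116225209040/160563 + √241) = 1058340044832207690000/53521 + 417375*√241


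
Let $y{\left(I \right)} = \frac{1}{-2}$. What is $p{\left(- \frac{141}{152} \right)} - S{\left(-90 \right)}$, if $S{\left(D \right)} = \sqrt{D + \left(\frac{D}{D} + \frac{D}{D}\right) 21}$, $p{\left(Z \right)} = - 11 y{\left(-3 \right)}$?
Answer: $\frac{11}{2} - 4 i \sqrt{3} \approx 5.5 - 6.9282 i$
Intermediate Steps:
$y{\left(I \right)} = - \frac{1}{2}$
$p{\left(Z \right)} = \frac{11}{2}$ ($p{\left(Z \right)} = \left(-11\right) \left(- \frac{1}{2}\right) = \frac{11}{2}$)
$S{\left(D \right)} = \sqrt{42 + D}$ ($S{\left(D \right)} = \sqrt{D + \left(1 + 1\right) 21} = \sqrt{D + 2 \cdot 21} = \sqrt{D + 42} = \sqrt{42 + D}$)
$p{\left(- \frac{141}{152} \right)} - S{\left(-90 \right)} = \frac{11}{2} - \sqrt{42 - 90} = \frac{11}{2} - \sqrt{-48} = \frac{11}{2} - 4 i \sqrt{3}$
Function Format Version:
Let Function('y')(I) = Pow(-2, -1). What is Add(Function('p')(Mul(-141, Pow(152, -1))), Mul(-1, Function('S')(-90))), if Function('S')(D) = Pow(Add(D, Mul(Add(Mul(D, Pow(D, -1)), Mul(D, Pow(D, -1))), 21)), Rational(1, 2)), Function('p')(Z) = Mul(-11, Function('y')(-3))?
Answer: Add(Rational(11, 2), Mul(-4, I, Pow(3, Rational(1, 2)))) ≈ Add(5.5000, Mul(-6.9282, I))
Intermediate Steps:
Function('y')(I) = Rational(-1, 2)
Function('p')(Z) = Rational(11, 2) (Function('p')(Z) = Mul(-11, Rational(-1, 2)) = Rational(11, 2))
Function('S')(D) = Pow(Add(42, D), Rational(1, 2)) (Function('S')(D) = Pow(Add(D, Mul(Add(1, 1), 21)), Rational(1, 2)) = Pow(Add(D, Mul(2, 21)), Rational(1, 2)) = Pow(Add(D, 42), Rational(1, 2)) = Pow(Add(42, D), Rational(1, 2)))
Add(Function('p')(Mul(-141, Pow(152, -1))), Mul(-1, Function('S')(-90))) = Add(Rational(11, 2), Mul(-1, Pow(Add(42, -90), Rational(1, 2)))) = Add(Rational(11, 2), Mul(-1, Pow(-48, Rational(1, 2)))) = Add(Rational(11, 2), Mul(-1, Mul(4, I, Pow(3, Rational(1, 2))))) = Add(Rational(11, 2), Mul(-4, I, Pow(3, Rational(1, 2))))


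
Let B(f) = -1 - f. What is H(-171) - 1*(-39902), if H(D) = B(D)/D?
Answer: 6823072/171 ≈ 39901.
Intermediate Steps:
H(D) = (-1 - D)/D
H(-171) - 1*(-39902) = (-1 - 1*(-171))/(-171) - 1*(-39902) = -(-1 + 171)/171 + 39902 = -1/171*170 + 39902 = -170/171 + 39902 = 6823072/171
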